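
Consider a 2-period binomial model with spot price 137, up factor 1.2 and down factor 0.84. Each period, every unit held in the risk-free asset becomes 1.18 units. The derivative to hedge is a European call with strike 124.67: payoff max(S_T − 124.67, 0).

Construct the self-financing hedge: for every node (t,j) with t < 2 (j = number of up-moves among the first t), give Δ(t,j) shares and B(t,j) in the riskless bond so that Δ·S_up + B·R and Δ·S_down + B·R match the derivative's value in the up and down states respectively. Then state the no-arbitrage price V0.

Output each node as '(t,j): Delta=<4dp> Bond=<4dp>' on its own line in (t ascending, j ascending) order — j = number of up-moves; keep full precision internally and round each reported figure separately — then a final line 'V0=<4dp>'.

(0,0): Delta=0.9733 Bond=-85.8118
(1,0): Delta=0.3241 Bond=-26.5486
(1,1): Delta=1.0000 Bond=-105.6525
V0=47.5260

Risk-neutral probability p* = (R−d)/(u−d) = (1.18−0.84)/(1.2−0.84) = 0.9444.
Terminal payoffs: V(2,0)=0.0000, V(2,1)=13.4260, V(2,2)=72.6100
(1,0): S=115.0800. Δ = (V_up−V_dn)/(S_up−S_dn) = (13.4260−0.0000)/(138.0960−96.6672) = 0.3241. V = [p*·13.4260 + (1−p*)·0.0000]/1.18 = 10.7459. B = V − Δ·S = -26.5486.
(1,1): S=164.4000. Δ = (V_up−V_dn)/(S_up−S_dn) = (72.6100−13.4260)/(197.2800−138.0960) = 1.0000. V = [p*·72.6100 + (1−p*)·13.4260]/1.18 = 58.7475. B = V − Δ·S = -105.6525.
(0,0): S=137.0000. Δ = (V_up−V_dn)/(S_up−S_dn) = (58.7475−10.7459)/(164.4000−115.0800) = 0.9733. V = [p*·58.7475 + (1−p*)·10.7459]/1.18 = 47.5260. B = V − Δ·S = -85.8118.
Root portfolio cost Δ·137+B reproduces V0=47.5260.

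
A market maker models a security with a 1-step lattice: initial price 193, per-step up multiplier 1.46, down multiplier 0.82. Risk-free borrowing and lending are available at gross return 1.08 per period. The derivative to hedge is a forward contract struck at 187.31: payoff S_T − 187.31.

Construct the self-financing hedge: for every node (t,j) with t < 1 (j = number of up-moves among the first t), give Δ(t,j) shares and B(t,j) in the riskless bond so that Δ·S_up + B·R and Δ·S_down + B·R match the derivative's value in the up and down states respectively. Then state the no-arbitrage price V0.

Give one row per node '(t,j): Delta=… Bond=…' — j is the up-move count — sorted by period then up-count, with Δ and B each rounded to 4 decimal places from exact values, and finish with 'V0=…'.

No-arbitrage ⇒ martingale measure with p* = (R−d)/(u−d) = 0.4063.
Payoff layer (t=1): V(1,0)=-29.0500, V(1,1)=94.4700
(0,0): S=193.0000. Δ = (V_up−V_dn)/(S_up−S_dn) = (94.4700−-29.0500)/(281.7800−158.2600) = 1.0000. V = [p*·94.4700 + (1−p*)·-29.0500]/1.08 = 19.5648. B = V − Δ·S = -173.4352.
Root portfolio cost Δ·193+B reproduces V0=19.5648.

(0,0): Delta=1.0000 Bond=-173.4352
V0=19.5648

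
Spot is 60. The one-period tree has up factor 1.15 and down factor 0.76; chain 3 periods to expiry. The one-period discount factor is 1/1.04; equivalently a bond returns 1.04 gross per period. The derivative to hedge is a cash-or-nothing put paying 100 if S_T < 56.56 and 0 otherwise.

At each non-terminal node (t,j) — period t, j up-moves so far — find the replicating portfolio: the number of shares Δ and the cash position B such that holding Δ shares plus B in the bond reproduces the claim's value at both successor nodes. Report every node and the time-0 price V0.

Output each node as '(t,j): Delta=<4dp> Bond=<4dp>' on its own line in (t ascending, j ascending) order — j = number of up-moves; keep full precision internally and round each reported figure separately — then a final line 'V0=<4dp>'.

(0,0): Delta=-1.6002 Bond=113.2380
(1,0): Delta=-3.8818 Bond=221.8084
(1,1): Delta=-1.0078 Bond=76.8944
(2,0): Delta=0.0000 Bond=96.1538
(2,1): Delta=-4.8896 Bond=283.5306
(2,2): Delta=0.0000 Bond=0.0000
V0=17.2272

The replicating-portfolio and risk-neutral prices coincide; use p* = (1.04−0.76)/(1.15−0.76) = 0.7179 for the latter.
At expiry t=3: V(3,0)=100.0000, V(3,1)=100.0000, V(3,2)=0.0000, V(3,3)=0.0000
  t=2,j=0: stock 34.6560 → up 39.8544 (V=100.0000), down 26.3386 (V=100.0000). Price 96.1538; hedge Δ=0.0000, bond B=96.1538.
  t=2,j=1: stock 52.4400 → up 60.3060 (V=0.0000), down 39.8544 (V=100.0000). Price 27.1203; hedge Δ=-4.8896, bond B=283.5306.
  t=2,j=2: stock 79.3500 → up 91.2525 (V=0.0000), down 60.3060 (V=0.0000). Price 0.0000; hedge Δ=0.0000, bond B=0.0000.
  t=1,j=0: stock 45.6000 → up 52.4400 (V=27.1203), down 34.6560 (V=96.1538). Price 44.7993; hedge Δ=-3.8818, bond B=221.8084.
  t=1,j=1: stock 69.0000 → up 79.3500 (V=0.0000), down 52.4400 (V=27.1203). Price 7.3551; hedge Δ=-1.0078, bond B=76.8944.
  t=0,j=0: stock 60.0000 → up 69.0000 (V=7.3551), down 45.6000 (V=44.7993). Price 17.2272; hedge Δ=-1.6002, bond B=113.2380.
The time-0 hedge costs 17.2272, which is the no-arbitrage price.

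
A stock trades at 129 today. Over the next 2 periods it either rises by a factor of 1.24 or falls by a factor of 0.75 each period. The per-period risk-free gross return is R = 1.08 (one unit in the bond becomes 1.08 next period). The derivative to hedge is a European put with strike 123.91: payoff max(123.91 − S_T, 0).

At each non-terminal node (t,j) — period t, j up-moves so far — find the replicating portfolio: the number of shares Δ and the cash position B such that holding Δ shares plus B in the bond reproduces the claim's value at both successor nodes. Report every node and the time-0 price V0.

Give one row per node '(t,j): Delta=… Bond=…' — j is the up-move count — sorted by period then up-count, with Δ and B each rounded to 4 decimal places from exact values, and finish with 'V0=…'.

Since d<R<u, set p* = (R−d)/(u−d) = 0.6735; price each node as the discounted p*-expectation of its children.
At expiry t=2: V(2,0)=51.3475, V(2,1)=3.9400, V(2,2)=0.0000
(1,0): S=96.7500. Δ = (V_up−V_dn)/(S_up−S_dn) = (3.9400−51.3475)/(119.9700−72.5625) = -1.0000. V = [p*·3.9400 + (1−p*)·51.3475]/1.08 = 17.9815. B = V − Δ·S = 114.7315.
(1,1): S=159.9600. Δ = (V_up−V_dn)/(S_up−S_dn) = (0.0000−3.9400)/(198.3504−119.9700) = -0.0503. V = [p*·0.0000 + (1−p*)·3.9400]/1.08 = 1.1912. B = V − Δ·S = 9.2320.
(0,0): S=129.0000. Δ = (V_up−V_dn)/(S_up−S_dn) = (1.1912−17.9815)/(159.9600−96.7500) = -0.2656. V = [p*·1.1912 + (1−p*)·17.9815]/1.08 = 6.1794. B = V − Δ·S = 40.4452.
Check: Δ(0,0)·S0 + B(0,0) = 6.1794 = V0.

(0,0): Delta=-0.2656 Bond=40.4452
(1,0): Delta=-1.0000 Bond=114.7315
(1,1): Delta=-0.0503 Bond=9.2320
V0=6.1794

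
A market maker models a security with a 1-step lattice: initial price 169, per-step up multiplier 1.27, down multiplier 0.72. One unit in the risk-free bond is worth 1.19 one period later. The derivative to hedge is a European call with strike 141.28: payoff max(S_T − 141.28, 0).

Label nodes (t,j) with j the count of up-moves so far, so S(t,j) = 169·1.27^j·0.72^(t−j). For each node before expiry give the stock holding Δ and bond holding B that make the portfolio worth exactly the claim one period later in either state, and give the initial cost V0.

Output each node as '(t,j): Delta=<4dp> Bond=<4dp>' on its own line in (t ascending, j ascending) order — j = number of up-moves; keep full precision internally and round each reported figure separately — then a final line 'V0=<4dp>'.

(0,0): Delta=0.7891 Bond=-80.6906
V0=52.6730

No-arbitrage ⇒ martingale measure with p* = (R−d)/(u−d) = 0.8545.
At expiry t=1: V(1,0)=0.0000, V(1,1)=73.3500
(0,0): S=169.0000. Δ = (V_up−V_dn)/(S_up−S_dn) = (73.3500−0.0000)/(214.6300−121.6800) = 0.7891. V = [p*·73.3500 + (1−p*)·0.0000]/1.19 = 52.6730. B = V − Δ·S = -80.6906.
Root portfolio cost Δ·169+B reproduces V0=52.6730.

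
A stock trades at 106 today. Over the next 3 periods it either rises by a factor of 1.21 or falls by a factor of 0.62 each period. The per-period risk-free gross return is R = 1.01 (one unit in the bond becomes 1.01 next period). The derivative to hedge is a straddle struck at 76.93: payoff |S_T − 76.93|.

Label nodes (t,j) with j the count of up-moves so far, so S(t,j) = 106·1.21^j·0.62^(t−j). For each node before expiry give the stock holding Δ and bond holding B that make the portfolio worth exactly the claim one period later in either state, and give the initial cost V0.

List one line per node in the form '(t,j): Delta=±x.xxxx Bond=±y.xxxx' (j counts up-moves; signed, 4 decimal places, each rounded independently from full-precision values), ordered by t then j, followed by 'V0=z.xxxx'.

Since d<R<u, set p* = (R−d)/(u−d) = 0.6610; price each node as the discounted p*-expectation of its children.
At expiry t=3: V(3,0)=51.6672, V(3,1)=27.6269, V(3,2)=19.2907, V(3,3)=110.8555
Node (2,0) S=40.7464: V=(p*·27.6269+(1−p*)·51.6672)/1.01=35.4219; Δ=(27.6269−51.6672)/(49.3031−25.2628)=-1.0000; B=V−Δ·S=76.1683
Node (2,1) S=79.5212: V=(p*·19.2907+(1−p*)·27.6269)/1.01=21.8975; Δ=(19.2907−27.6269)/(96.2207−49.3031)=-0.1777; B=V−Δ·S=36.0267
Node (2,2) S=155.1946: V=(p*·110.8555+(1−p*)·19.2907)/1.01=79.0263; Δ=(110.8555−19.2907)/(187.7855−96.2207)=1.0000; B=V−Δ·S=-76.1683
Node (1,0) S=65.7200: V=(p*·21.8975+(1−p*)·35.4219)/1.01=26.2199; Δ=(21.8975−35.4219)/(79.5212−40.7464)=-0.3488; B=V−Δ·S=49.1426
Node (1,1) S=128.2600: V=(p*·79.0263+(1−p*)·21.8975)/1.01=59.0699; Δ=(79.0263−21.8975)/(155.1946−79.5212)=0.7549; B=V−Δ·S=-37.7585
Node (0,0) S=106.0000: V=(p*·59.0699+(1−p*)·26.2199)/1.01=47.4597; Δ=(59.0699−26.2199)/(128.2600−65.7200)=0.5253; B=V−Δ·S=-8.2183
Each (Δ,B) replicates both successor values, so the strategy is self-financing and V0 is arbitrage-free.

(0,0): Delta=0.5253 Bond=-8.2183
(1,0): Delta=-0.3488 Bond=49.1426
(1,1): Delta=0.7549 Bond=-37.7585
(2,0): Delta=-1.0000 Bond=76.1683
(2,1): Delta=-0.1777 Bond=36.0267
(2,2): Delta=1.0000 Bond=-76.1683
V0=47.4597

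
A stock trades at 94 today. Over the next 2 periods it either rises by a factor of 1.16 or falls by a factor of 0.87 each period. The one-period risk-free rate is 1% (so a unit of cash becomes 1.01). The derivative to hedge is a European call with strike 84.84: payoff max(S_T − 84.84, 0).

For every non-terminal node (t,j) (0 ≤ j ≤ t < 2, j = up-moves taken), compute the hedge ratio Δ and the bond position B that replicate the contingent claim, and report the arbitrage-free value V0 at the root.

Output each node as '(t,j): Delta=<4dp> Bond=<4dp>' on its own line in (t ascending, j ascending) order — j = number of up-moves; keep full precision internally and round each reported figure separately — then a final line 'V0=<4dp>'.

(0,0): Delta=0.7428 Bond=-55.3994
(1,0): Delta=0.4227 Bond=-29.7766
(1,1): Delta=1.0000 Bond=-84.0000
V0=14.4225

Since d<R<u, set p* = (R−d)/(u−d) = 0.4828; price each node as the discounted p*-expectation of its children.
Payoff layer (t=2): V(2,0)=0.0000, V(2,1)=10.0248, V(2,2)=41.6464
  t=1,j=0: stock 81.7800 → up 94.8648 (V=10.0248), down 71.1486 (V=0.0000). Price 4.7916; hedge Δ=0.4227, bond B=-29.7766.
  t=1,j=1: stock 109.0400 → up 126.4864 (V=41.6464), down 94.8648 (V=10.0248). Price 25.0400; hedge Δ=1.0000, bond B=-84.0000.
  t=0,j=0: stock 94.0000 → up 109.0400 (V=25.0400), down 81.7800 (V=4.7916). Price 14.4225; hedge Δ=0.7428, bond B=-55.3994.
Each (Δ,B) replicates both successor values, so the strategy is self-financing and V0 is arbitrage-free.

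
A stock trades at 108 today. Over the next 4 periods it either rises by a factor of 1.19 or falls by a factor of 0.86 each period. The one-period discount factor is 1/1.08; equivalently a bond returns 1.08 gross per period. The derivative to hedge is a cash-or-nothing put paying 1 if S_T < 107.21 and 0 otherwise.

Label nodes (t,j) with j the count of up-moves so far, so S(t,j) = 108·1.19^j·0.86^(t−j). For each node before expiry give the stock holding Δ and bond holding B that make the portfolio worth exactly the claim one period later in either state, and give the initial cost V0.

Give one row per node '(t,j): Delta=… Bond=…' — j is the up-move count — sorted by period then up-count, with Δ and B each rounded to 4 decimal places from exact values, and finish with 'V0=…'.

(0,0): Delta=-0.0049 Bond=0.6162
(1,0): Delta=-0.0124 Bond=1.3605
(1,1): Delta=-0.0022 Bond=0.3181
(2,0): Delta=-0.0234 Bond=2.3469
(2,1): Delta=-0.0085 Bond=1.0305
(2,2): Delta=0.0000 Bond=0.0000
(3,0): Delta=0.0000 Bond=0.9259
(3,1): Delta=-0.0319 Bond=3.3389
(3,2): Delta=0.0000 Bond=0.0000
(3,3): Delta=0.0000 Bond=0.0000
V0=0.0817

Risk-neutral probability p* = (R−d)/(u−d) = (1.08−0.86)/(1.19−0.86) = 0.6667.
Payoff layer (t=4): V(4,0)=1.0000, V(4,1)=1.0000, V(4,2)=0.0000, V(4,3)=0.0000, V(4,4)=0.0000
Node (3,0) S=68.6940: V=(p*·1.0000+(1−p*)·1.0000)/1.08=0.9259; Δ=(1.0000−1.0000)/(81.7459−59.0769)=0.0000; B=V−Δ·S=0.9259
Node (3,1) S=95.0534: V=(p*·0.0000+(1−p*)·1.0000)/1.08=0.3086; Δ=(0.0000−1.0000)/(113.1135−81.7459)=-0.0319; B=V−Δ·S=3.3389
Node (3,2) S=131.5274: V=(p*·0.0000+(1−p*)·0.0000)/1.08=0.0000; Δ=(0.0000−0.0000)/(156.5176−113.1135)=0.0000; B=V−Δ·S=0.0000
Node (3,3) S=181.9972: V=(p*·0.0000+(1−p*)·0.0000)/1.08=0.0000; Δ=(0.0000−0.0000)/(216.5766−156.5176)=0.0000; B=V−Δ·S=0.0000
Node (2,0) S=79.8768: V=(p*·0.3086+(1−p*)·0.9259)/1.08=0.4763; Δ=(0.3086−0.9259)/(95.0534−68.6940)=-0.0234; B=V−Δ·S=2.3469
Node (2,1) S=110.5272: V=(p*·0.0000+(1−p*)·0.3086)/1.08=0.0953; Δ=(0.0000−0.3086)/(131.5274−95.0534)=-0.0085; B=V−Δ·S=1.0305
Node (2,2) S=152.9388: V=(p*·0.0000+(1−p*)·0.0000)/1.08=0.0000; Δ=(0.0000−0.0000)/(181.9972−131.5274)=0.0000; B=V−Δ·S=0.0000
Node (1,0) S=92.8800: V=(p*·0.0953+(1−p*)·0.4763)/1.08=0.2058; Δ=(0.0953−0.4763)/(110.5272−79.8768)=-0.0124; B=V−Δ·S=1.3605
Node (1,1) S=128.5200: V=(p*·0.0000+(1−p*)·0.0953)/1.08=0.0294; Δ=(0.0000−0.0953)/(152.9388−110.5272)=-0.0022; B=V−Δ·S=0.3181
Node (0,0) S=108.0000: V=(p*·0.0294+(1−p*)·0.2058)/1.08=0.0817; Δ=(0.0294−0.2058)/(128.5200−92.8800)=-0.0049; B=V−Δ·S=0.6162
The time-0 hedge costs 0.0817, which is the no-arbitrage price.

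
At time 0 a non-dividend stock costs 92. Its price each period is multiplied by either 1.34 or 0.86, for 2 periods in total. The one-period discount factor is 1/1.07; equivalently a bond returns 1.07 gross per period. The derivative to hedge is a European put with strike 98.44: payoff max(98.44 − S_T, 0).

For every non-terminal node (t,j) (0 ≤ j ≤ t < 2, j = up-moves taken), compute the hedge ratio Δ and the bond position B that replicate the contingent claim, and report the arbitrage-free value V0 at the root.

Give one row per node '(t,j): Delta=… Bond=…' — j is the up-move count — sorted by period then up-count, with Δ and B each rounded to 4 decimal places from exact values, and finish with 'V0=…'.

Risk-neutral probability p* = (R−d)/(u−d) = (1.07−0.86)/(1.34−0.86) = 0.4375.
At expiry t=2: V(2,0)=30.3968, V(2,1)=0.0000, V(2,2)=0.0000
(1,0): S=79.1200. Δ = (V_up−V_dn)/(S_up−S_dn) = (0.0000−30.3968)/(106.0208−68.0432) = -0.8004. V = [p*·0.0000 + (1−p*)·30.3968]/1.07 = 15.9796. B = V − Δ·S = 79.3063.
(1,1): S=123.2800. Δ = (V_up−V_dn)/(S_up−S_dn) = (0.0000−0.0000)/(165.1952−106.0208) = 0.0000. V = [p*·0.0000 + (1−p*)·0.0000]/1.07 = 0.0000. B = V − Δ·S = 0.0000.
(0,0): S=92.0000. Δ = (V_up−V_dn)/(S_up−S_dn) = (0.0000−15.9796)/(123.2800−79.1200) = -0.3619. V = [p*·0.0000 + (1−p*)·15.9796]/1.07 = 8.4005. B = V − Δ·S = 41.6914.
Root portfolio cost Δ·92+B reproduces V0=8.4005.

(0,0): Delta=-0.3619 Bond=41.6914
(1,0): Delta=-0.8004 Bond=79.3063
(1,1): Delta=0.0000 Bond=0.0000
V0=8.4005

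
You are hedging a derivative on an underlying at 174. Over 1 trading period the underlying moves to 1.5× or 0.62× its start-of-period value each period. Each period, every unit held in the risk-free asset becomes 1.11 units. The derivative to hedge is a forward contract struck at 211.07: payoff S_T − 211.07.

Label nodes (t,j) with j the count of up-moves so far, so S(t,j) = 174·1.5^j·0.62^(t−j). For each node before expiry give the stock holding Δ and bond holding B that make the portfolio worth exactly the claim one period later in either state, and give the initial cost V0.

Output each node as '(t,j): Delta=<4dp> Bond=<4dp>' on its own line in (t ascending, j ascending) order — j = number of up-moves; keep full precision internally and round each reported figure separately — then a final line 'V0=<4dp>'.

No-arbitrage ⇒ martingale measure with p* = (R−d)/(u−d) = 0.5568.
Payoff layer (t=1): V(1,0)=-103.1900, V(1,1)=49.9300
Node (0,0) S=174.0000: V=(p*·49.9300+(1−p*)·-103.1900)/1.11=-16.1532; Δ=(49.9300−-103.1900)/(261.0000−107.8800)=1.0000; B=V−Δ·S=-190.1532
Root portfolio cost Δ·174+B reproduces V0=-16.1532.

(0,0): Delta=1.0000 Bond=-190.1532
V0=-16.1532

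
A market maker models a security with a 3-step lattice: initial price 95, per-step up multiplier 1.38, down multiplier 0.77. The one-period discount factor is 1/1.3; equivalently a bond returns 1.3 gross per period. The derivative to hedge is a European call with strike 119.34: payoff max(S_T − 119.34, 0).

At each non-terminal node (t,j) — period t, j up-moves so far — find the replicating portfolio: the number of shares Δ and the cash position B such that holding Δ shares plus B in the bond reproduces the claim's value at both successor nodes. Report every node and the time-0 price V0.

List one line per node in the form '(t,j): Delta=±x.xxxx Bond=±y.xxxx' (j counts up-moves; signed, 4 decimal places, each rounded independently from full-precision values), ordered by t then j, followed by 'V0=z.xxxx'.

(0,0): Delta=0.8971 Bond=-43.6205
(1,0): Delta=0.2991 Bond=-12.9578
(1,1): Delta=0.9475 Bond=-63.3102
(2,0): Delta=0.0000 Bond=0.0000
(2,1): Delta=0.3243 Bond=-19.3877
(2,2): Delta=1.0000 Bond=-91.8000
V0=41.6076

Since d<R<u, set p* = (R−d)/(u−d) = 0.8689; price each node as the discounted p*-expectation of its children.
Terminal values V(3,·): V(3,0)=0.0000, V(3,1)=0.0000, V(3,2)=19.9669, V(3,3)=130.3268
  t=2,j=0: stock 56.3255 → up 77.7292 (V=0.0000), down 43.3706 (V=0.0000). Price 0.0000; hedge Δ=0.0000, bond B=0.0000.
  t=2,j=1: stock 100.9470 → up 139.3069 (V=19.9669), down 77.7292 (V=0.0000). Price 13.3448; hedge Δ=0.3243, bond B=-19.3877.
  t=2,j=2: stock 180.9180 → up 249.6668 (V=130.3268), down 139.3069 (V=19.9669). Price 89.1180; hedge Δ=1.0000, bond B=-91.8000.
  t=1,j=0: stock 73.1500 → up 100.9470 (V=13.3448), down 56.3255 (V=0.0000). Price 8.9190; hedge Δ=0.2991, bond B=-12.9578.
  t=1,j=1: stock 131.1000 → up 180.9180 (V=89.1180), down 100.9470 (V=13.3448). Price 60.9081; hedge Δ=0.9475, bond B=-63.3102.
  t=0,j=0: stock 95.0000 → up 131.1000 (V=60.9081), down 73.1500 (V=8.9190). Price 41.6076; hedge Δ=0.8971, bond B=-43.6205.
Each (Δ,B) replicates both successor values, so the strategy is self-financing and V0 is arbitrage-free.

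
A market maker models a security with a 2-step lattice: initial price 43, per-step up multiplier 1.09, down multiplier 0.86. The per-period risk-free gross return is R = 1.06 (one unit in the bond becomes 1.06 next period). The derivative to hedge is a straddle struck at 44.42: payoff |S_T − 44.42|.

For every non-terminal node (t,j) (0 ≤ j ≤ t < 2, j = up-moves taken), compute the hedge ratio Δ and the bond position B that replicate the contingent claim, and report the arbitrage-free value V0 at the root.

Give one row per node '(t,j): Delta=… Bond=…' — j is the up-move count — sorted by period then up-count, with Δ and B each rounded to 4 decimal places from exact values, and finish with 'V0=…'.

The replicating-portfolio and risk-neutral prices coincide; use p* = (1.06−0.86)/(1.09−0.86) = 0.8696 for the latter.
Terminal values V(2,·): V(2,0)=12.6172, V(2,1)=4.1118, V(2,2)=6.6683
  t=1,j=0: stock 36.9800 → up 40.3082 (V=4.1118), down 31.8028 (V=12.6172). Price 4.9257; hedge Δ=-1.0000, bond B=41.9057.
  t=1,j=1: stock 46.8700 → up 51.0883 (V=6.6683), down 40.3082 (V=4.1118). Price 5.9763; hedge Δ=0.2371, bond B=-5.1389.
  t=0,j=0: stock 43.0000 → up 46.8700 (V=5.9763), down 36.9800 (V=4.9257). Price 5.5087; hedge Δ=0.1062, bond B=0.9409.
The time-0 hedge costs 5.5087, which is the no-arbitrage price.

(0,0): Delta=0.1062 Bond=0.9409
(1,0): Delta=-1.0000 Bond=41.9057
(1,1): Delta=0.2371 Bond=-5.1389
V0=5.5087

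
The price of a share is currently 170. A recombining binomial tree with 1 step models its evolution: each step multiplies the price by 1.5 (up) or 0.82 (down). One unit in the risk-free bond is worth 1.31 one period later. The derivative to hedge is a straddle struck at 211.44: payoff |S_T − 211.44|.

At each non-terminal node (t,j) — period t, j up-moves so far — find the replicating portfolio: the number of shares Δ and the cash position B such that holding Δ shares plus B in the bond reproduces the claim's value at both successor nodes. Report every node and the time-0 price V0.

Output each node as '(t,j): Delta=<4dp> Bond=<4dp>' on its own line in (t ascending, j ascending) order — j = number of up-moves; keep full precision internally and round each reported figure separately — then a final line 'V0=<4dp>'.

No-arbitrage ⇒ martingale measure with p* = (R−d)/(u−d) = 0.7206.
Payoff layer (t=1): V(1,0)=72.0400, V(1,1)=43.5600
  t=0,j=0: stock 170.0000 → up 255.0000 (V=43.5600), down 139.4000 (V=72.0400). Price 39.3264; hedge Δ=-0.2464, bond B=81.2088.
Root portfolio cost Δ·170+B reproduces V0=39.3264.

(0,0): Delta=-0.2464 Bond=81.2088
V0=39.3264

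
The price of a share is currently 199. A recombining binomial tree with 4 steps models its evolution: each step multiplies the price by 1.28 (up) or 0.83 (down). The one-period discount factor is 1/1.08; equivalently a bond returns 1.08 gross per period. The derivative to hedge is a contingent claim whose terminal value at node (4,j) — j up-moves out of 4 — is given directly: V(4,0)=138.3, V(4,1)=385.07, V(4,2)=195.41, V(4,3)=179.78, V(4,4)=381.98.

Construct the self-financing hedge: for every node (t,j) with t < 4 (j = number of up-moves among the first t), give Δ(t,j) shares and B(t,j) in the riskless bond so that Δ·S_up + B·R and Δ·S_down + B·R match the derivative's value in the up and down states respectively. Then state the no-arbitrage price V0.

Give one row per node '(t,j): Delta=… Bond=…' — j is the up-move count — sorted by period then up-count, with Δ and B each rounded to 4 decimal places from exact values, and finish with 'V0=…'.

No-arbitrage ⇒ martingale measure with p* = (R−d)/(u−d) = 0.5556.
Terminal values V(4,·): V(4,0)=138.3000, V(4,1)=385.0700, V(4,2)=195.4100, V(4,3)=179.7800, V(4,4)=381.9800
(3,0): S=113.7856. Δ = (V_up−V_dn)/(S_up−S_dn) = (385.0700−138.3000)/(145.6456−94.4421) = 4.8194. V = [p*·385.0700 + (1−p*)·138.3000]/1.08 = 254.9949. B = V − Δ·S = -293.3829.
(3,1): S=175.4766. Δ = (V_up−V_dn)/(S_up−S_dn) = (195.4100−385.0700)/(224.6101−145.6456) = -2.4018. V = [p*·195.4100 + (1−p*)·385.0700]/1.08 = 258.9846. B = V − Δ·S = 680.4512.
(3,2): S=270.6145. Δ = (V_up−V_dn)/(S_up−S_dn) = (179.7800−195.4100)/(346.3866−224.6101) = -0.1283. V = [p*·179.7800 + (1−p*)·195.4100]/1.08 = 172.8951. B = V − Δ·S = 207.6284.
(3,3): S=417.3332. Δ = (V_up−V_dn)/(S_up−S_dn) = (381.9800−179.7800)/(534.1866−346.3866) = 1.0767. V = [p*·381.9800 + (1−p*)·179.7800]/1.08 = 270.4753. B = V − Δ·S = -178.8580.
(2,0): S=137.0911. Δ = (V_up−V_dn)/(S_up−S_dn) = (258.9846−254.9949)/(175.4766−113.7856) = 0.0647. V = [p*·258.9846 + (1−p*)·254.9949]/1.08 = 238.1587. B = V − Δ·S = 229.2926.
(2,1): S=211.4176. Δ = (V_up−V_dn)/(S_up−S_dn) = (172.8951−258.9846)/(270.6145−175.4766) = -0.9049. V = [p*·172.8951 + (1−p*)·258.9846]/1.08 = 195.5158. B = V − Δ·S = 386.8258.
(2,2): S=326.0416. Δ = (V_up−V_dn)/(S_up−S_dn) = (270.4753−172.8951)/(417.3332−270.6145) = 0.6651. V = [p*·270.4753 + (1−p*)·172.8951]/1.08 = 210.2836. B = V − Δ·S = -6.5614.
(1,0): S=165.1700. Δ = (V_up−V_dn)/(S_up−S_dn) = (195.5158−238.1587)/(211.4176−137.0911) = -0.5737. V = [p*·195.5158 + (1−p*)·238.1587]/1.08 = 198.5817. B = V − Δ·S = 293.3436.
(1,1): S=254.7200. Δ = (V_up−V_dn)/(S_up−S_dn) = (210.2836−195.5158)/(326.0416−211.4176) = 0.1288. V = [p*·210.2836 + (1−p*)·195.5158]/1.08 = 188.6298. B = V − Δ·S = 155.8124.
(0,0): S=199.0000. Δ = (V_up−V_dn)/(S_up−S_dn) = (188.6298−198.5817)/(254.7200−165.1700) = -0.1111. V = [p*·188.6298 + (1−p*)·198.5817]/1.08 = 178.7526. B = V − Δ·S = 200.8679.
Self-financing check: at every node Δ·S+B equals the discounted successor values.

(0,0): Delta=-0.1111 Bond=200.8679
(1,0): Delta=-0.5737 Bond=293.3436
(1,1): Delta=0.1288 Bond=155.8124
(2,0): Delta=0.0647 Bond=229.2926
(2,1): Delta=-0.9049 Bond=386.8258
(2,2): Delta=0.6651 Bond=-6.5614
(3,0): Delta=4.8194 Bond=-293.3829
(3,1): Delta=-2.4018 Bond=680.4512
(3,2): Delta=-0.1283 Bond=207.6284
(3,3): Delta=1.0767 Bond=-178.8580
V0=178.7526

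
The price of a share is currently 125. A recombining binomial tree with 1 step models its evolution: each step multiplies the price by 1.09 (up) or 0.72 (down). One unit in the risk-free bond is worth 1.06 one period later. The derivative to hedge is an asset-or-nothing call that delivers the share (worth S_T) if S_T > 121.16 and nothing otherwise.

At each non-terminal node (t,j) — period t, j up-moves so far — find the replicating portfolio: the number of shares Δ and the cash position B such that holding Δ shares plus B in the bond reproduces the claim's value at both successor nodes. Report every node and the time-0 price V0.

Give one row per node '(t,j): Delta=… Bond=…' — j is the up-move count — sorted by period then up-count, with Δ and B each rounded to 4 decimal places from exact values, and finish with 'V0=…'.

(0,0): Delta=2.9459 Bond=-250.1275
V0=118.1158

Since d<R<u, set p* = (R−d)/(u−d) = 0.9189; price each node as the discounted p*-expectation of its children.
Payoff layer (t=1): V(1,0)=0.0000, V(1,1)=136.2500
(0,0): S=125.0000. Δ = (V_up−V_dn)/(S_up−S_dn) = (136.2500−0.0000)/(136.2500−90.0000) = 2.9459. V = [p*·136.2500 + (1−p*)·0.0000]/1.06 = 118.1158. B = V − Δ·S = -250.1275.
The time-0 hedge costs 118.1158, which is the no-arbitrage price.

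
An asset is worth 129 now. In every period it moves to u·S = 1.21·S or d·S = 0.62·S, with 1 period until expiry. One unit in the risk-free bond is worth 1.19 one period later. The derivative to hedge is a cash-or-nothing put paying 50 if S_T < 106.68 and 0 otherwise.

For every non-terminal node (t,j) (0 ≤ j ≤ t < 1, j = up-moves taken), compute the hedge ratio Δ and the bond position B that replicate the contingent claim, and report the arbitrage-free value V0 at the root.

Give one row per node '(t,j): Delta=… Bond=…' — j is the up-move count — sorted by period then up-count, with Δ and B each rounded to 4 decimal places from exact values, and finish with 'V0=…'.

The replicating-portfolio and risk-neutral prices coincide; use p* = (1.19−0.62)/(1.21−0.62) = 0.9661 for the latter.
Terminal values V(1,·): V(1,0)=50.0000, V(1,1)=0.0000
(0,0): S=129.0000. Δ = (V_up−V_dn)/(S_up−S_dn) = (0.0000−50.0000)/(156.0900−79.9800) = -0.6569. V = [p*·0.0000 + (1−p*)·50.0000]/1.19 = 1.4243. B = V − Δ·S = 86.1701.
Self-financing check: at every node Δ·S+B equals the discounted successor values.

(0,0): Delta=-0.6569 Bond=86.1701
V0=1.4243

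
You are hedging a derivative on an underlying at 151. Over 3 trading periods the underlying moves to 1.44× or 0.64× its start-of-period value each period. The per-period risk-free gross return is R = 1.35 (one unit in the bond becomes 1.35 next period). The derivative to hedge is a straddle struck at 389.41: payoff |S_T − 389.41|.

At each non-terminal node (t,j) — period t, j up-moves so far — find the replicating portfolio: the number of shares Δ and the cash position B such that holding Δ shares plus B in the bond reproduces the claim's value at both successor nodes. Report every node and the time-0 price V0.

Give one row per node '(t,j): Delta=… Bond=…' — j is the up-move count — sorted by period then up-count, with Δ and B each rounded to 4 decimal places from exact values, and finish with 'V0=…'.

(0,0): Delta=-0.5601 Bond=126.7847
(1,0): Delta=-1.0000 Bond=213.6680
(1,1): Delta=-0.5354 Bond=165.7709
(2,0): Delta=-1.0000 Bond=288.4519
(2,1): Delta=-1.0000 Bond=288.4519
(2,2): Delta=-0.5092 Bond=215.5943
V0=42.2045

No-arbitrage ⇒ martingale measure with p* = (R−d)/(u−d) = 0.8875.
Payoff layer (t=3): V(3,0)=349.8263, V(3,1)=300.3466, V(3,2)=189.0173, V(3,3)=61.4736
  t=2,j=0: stock 61.8496 → up 89.0634 (V=300.3466), down 39.5837 (V=349.8263). Price 226.6023; hedge Δ=-1.0000, bond B=288.4519.
  t=2,j=1: stock 139.1616 → up 200.3927 (V=189.0173), down 89.0634 (V=300.3466). Price 149.2903; hedge Δ=-1.0000, bond B=288.4519.
  t=2,j=2: stock 313.1136 → up 450.8836 (V=61.4736), down 200.3927 (V=189.0173). Price 56.1646; hedge Δ=-0.5092, bond B=215.5943.
  t=1,j=0: stock 96.6400 → up 139.1616 (V=149.2903), down 61.8496 (V=226.6023). Price 117.0280; hedge Δ=-1.0000, bond B=213.6680.
  t=1,j=1: stock 217.4400 → up 313.1136 (V=56.1646), down 139.1616 (V=149.2903). Price 49.3639; hedge Δ=-0.5354, bond B=165.7709.
  t=0,j=0: stock 151.0000 → up 217.4400 (V=49.3639), down 96.6400 (V=117.0280). Price 42.2045; hedge Δ=-0.5601, bond B=126.7847.
Self-financing check: at every node Δ·S+B equals the discounted successor values.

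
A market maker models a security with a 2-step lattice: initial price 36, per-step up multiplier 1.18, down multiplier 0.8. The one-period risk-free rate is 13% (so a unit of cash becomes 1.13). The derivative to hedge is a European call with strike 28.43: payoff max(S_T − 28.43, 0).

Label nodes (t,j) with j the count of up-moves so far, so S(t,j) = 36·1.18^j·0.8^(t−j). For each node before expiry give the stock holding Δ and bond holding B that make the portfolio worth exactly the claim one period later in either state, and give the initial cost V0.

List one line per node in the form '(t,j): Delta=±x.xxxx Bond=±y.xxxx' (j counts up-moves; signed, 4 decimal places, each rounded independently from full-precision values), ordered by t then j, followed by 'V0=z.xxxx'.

Since d<R<u, set p* = (R−d)/(u−d) = 0.8684; price each node as the discounted p*-expectation of its children.
Terminal payoffs: V(2,0)=0.0000, V(2,1)=5.5540, V(2,2)=21.6964
(1,0): S=28.8000. Δ = (V_up−V_dn)/(S_up−S_dn) = (5.5540−0.0000)/(33.9840−23.0400) = 0.5075. V = [p*·5.5540 + (1−p*)·0.0000]/1.13 = 4.2683. B = V − Δ·S = -10.3475.
(1,1): S=42.4800. Δ = (V_up−V_dn)/(S_up−S_dn) = (21.6964−5.5540)/(50.1264−33.9840) = 1.0000. V = [p*·21.6964 + (1−p*)·5.5540]/1.13 = 17.3207. B = V − Δ·S = -25.1593.
(0,0): S=36.0000. Δ = (V_up−V_dn)/(S_up−S_dn) = (17.3207−4.2683)/(42.4800−28.8000) = 0.9541. V = [p*·17.3207 + (1−p*)·4.2683]/1.13 = 13.8082. B = V − Δ·S = -20.5401.
Each (Δ,B) replicates both successor values, so the strategy is self-financing and V0 is arbitrage-free.

(0,0): Delta=0.9541 Bond=-20.5401
(1,0): Delta=0.5075 Bond=-10.3475
(1,1): Delta=1.0000 Bond=-25.1593
V0=13.8082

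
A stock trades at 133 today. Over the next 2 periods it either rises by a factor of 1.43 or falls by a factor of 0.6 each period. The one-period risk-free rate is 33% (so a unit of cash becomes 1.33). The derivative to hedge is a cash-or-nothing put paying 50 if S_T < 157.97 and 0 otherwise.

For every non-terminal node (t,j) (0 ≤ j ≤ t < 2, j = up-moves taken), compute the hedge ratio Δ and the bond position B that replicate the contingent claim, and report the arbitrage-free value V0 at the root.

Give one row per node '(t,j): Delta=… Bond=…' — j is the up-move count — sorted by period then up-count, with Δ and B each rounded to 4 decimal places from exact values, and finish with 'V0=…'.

No-arbitrage ⇒ martingale measure with p* = (R−d)/(u−d) = 0.8795.
Terminal payoffs: V(2,0)=50.0000, V(2,1)=50.0000, V(2,2)=0.0000
  t=1,j=0: stock 79.8000 → up 114.1140 (V=50.0000), down 47.8800 (V=50.0000). Price 37.5940; hedge Δ=0.0000, bond B=37.5940.
  t=1,j=1: stock 190.1900 → up 271.9717 (V=0.0000), down 114.1140 (V=50.0000). Price 4.5294; hedge Δ=-0.3167, bond B=64.7704.
  t=0,j=0: stock 133.0000 → up 190.1900 (V=4.5294), down 79.8000 (V=37.5940). Price 6.4008; hedge Δ=-0.2995, bond B=46.2377.
Self-financing check: at every node Δ·S+B equals the discounted successor values.

(0,0): Delta=-0.2995 Bond=46.2377
(1,0): Delta=0.0000 Bond=37.5940
(1,1): Delta=-0.3167 Bond=64.7704
V0=6.4008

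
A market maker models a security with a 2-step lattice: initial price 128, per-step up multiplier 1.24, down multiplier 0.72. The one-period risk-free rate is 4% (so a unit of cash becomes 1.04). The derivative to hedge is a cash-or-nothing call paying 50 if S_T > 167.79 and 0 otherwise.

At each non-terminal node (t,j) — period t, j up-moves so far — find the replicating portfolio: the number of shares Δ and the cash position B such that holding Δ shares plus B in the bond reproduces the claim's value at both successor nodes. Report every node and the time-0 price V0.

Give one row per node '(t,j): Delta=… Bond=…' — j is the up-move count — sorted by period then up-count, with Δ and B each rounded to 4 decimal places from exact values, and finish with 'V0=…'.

Under the risk-neutral measure, an up-move has probability p* = (R−d)/(u−d) = 0.6154 and values discount at R = 1.04.
Payoff layer (t=2): V(2,0)=0.0000, V(2,1)=0.0000, V(2,2)=50.0000
  t=1,j=0: stock 92.1600 → up 114.2784 (V=0.0000), down 66.3552 (V=0.0000). Price 0.0000; hedge Δ=0.0000, bond B=0.0000.
  t=1,j=1: stock 158.7200 → up 196.8128 (V=50.0000), down 114.2784 (V=0.0000). Price 29.5858; hedge Δ=0.6058, bond B=-66.5680.
  t=0,j=0: stock 128.0000 → up 158.7200 (V=29.5858), down 92.1600 (V=0.0000). Price 17.5064; hedge Δ=0.4445, bond B=-39.3894.
Self-financing check: at every node Δ·S+B equals the discounted successor values.

(0,0): Delta=0.4445 Bond=-39.3894
(1,0): Delta=0.0000 Bond=0.0000
(1,1): Delta=0.6058 Bond=-66.5680
V0=17.5064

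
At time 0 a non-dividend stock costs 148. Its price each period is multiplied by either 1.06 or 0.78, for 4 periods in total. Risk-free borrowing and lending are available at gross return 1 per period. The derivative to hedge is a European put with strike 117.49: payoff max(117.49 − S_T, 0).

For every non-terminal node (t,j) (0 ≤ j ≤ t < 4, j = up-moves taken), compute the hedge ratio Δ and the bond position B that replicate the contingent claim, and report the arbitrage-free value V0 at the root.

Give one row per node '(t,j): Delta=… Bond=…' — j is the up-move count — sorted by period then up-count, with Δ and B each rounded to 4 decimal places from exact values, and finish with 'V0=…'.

(0,0): Delta=-0.2307 Bond=38.3884
(1,0): Delta=-0.6180 Bond=83.0934
(1,1): Delta=-0.1530 Bond=26.1961
(2,0): Delta=-1.0000 Bond=117.4900
(2,1): Delta=-0.5413 Bond=73.7125
(2,2): Delta=-0.0751 Bond=13.2371
(3,0): Delta=-1.0000 Bond=117.4900
(3,1): Delta=-1.0000 Bond=117.4900
(3,2): Delta=-0.4493 Bond=61.7732
(3,3): Delta=0.0000 Bond=0.0000
V0=4.2386

Since d<R<u, set p* = (R−d)/(u−d) = 0.7857; price each node as the discounted p*-expectation of its children.
Payoff layer (t=4): V(4,0)=62.7077, V(4,1)=43.0423, V(4,2)=16.3175, V(4,3)=0.0000, V(4,4)=0.0000
  t=3,j=0: stock 70.2337 → up 74.4477 (V=43.0423), down 54.7823 (V=62.7077). Price 47.2563; hedge Δ=-1.0000, bond B=117.4900.
  t=3,j=1: stock 95.4458 → up 101.1725 (V=16.3175), down 74.4477 (V=43.0423). Price 22.0442; hedge Δ=-1.0000, bond B=117.4900.
  t=3,j=2: stock 129.7084 → up 137.4909 (V=0.0000), down 101.1725 (V=16.3175). Price 3.4966; hedge Δ=-0.4493, bond B=61.7732.
  t=3,j=3: stock 176.2704 → up 186.8466 (V=0.0000), down 137.4909 (V=0.0000). Price 0.0000; hedge Δ=0.0000, bond B=0.0000.
  t=2,j=0: stock 90.0432 → up 95.4458 (V=22.0442), down 70.2337 (V=47.2563). Price 27.4468; hedge Δ=-1.0000, bond B=117.4900.
  t=2,j=1: stock 122.3664 → up 129.7084 (V=3.4966), down 95.4458 (V=22.0442). Price 7.4711; hedge Δ=-0.5413, bond B=73.7125.
  t=2,j=2: stock 166.2928 → up 176.2704 (V=0.0000), down 129.7084 (V=3.4966). Price 0.7493; hedge Δ=-0.0751, bond B=13.2371.
  t=1,j=0: stock 115.4400 → up 122.3664 (V=7.4711), down 90.0432 (V=27.4468). Price 11.7516; hedge Δ=-0.6180, bond B=83.0934.
  t=1,j=1: stock 156.8800 → up 166.2928 (V=0.7493), down 122.3664 (V=7.4711). Price 2.1897; hedge Δ=-0.1530, bond B=26.1961.
  t=0,j=0: stock 148.0000 → up 156.8800 (V=2.1897), down 115.4400 (V=11.7516). Price 4.2386; hedge Δ=-0.2307, bond B=38.3884.
Each (Δ,B) replicates both successor values, so the strategy is self-financing and V0 is arbitrage-free.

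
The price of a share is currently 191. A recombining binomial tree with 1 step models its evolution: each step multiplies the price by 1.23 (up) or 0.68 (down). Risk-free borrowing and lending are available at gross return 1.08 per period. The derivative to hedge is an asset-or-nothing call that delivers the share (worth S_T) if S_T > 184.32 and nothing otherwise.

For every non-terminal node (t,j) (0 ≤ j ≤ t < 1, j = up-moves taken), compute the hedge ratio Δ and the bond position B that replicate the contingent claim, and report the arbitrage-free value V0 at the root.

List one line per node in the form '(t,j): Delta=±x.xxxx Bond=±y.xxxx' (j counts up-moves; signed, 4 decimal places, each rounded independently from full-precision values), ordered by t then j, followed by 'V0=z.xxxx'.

(0,0): Delta=2.2364 Bond=-268.9434
V0=158.2020

No-arbitrage ⇒ martingale measure with p* = (R−d)/(u−d) = 0.7273.
Terminal values V(1,·): V(1,0)=0.0000, V(1,1)=234.9300
(0,0): S=191.0000. Δ = (V_up−V_dn)/(S_up−S_dn) = (234.9300−0.0000)/(234.9300−129.8800) = 2.2364. V = [p*·234.9300 + (1−p*)·0.0000]/1.08 = 158.2020. B = V − Δ·S = -268.9434.
Each (Δ,B) replicates both successor values, so the strategy is self-financing and V0 is arbitrage-free.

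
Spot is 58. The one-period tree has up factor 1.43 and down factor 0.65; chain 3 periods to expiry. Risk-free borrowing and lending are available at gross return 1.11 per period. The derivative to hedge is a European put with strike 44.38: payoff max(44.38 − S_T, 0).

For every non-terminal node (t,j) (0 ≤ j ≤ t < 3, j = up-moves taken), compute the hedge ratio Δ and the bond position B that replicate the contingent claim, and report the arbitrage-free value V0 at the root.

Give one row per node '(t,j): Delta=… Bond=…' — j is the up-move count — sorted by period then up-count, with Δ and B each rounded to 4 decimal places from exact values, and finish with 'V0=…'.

Since d<R<u, set p* = (R−d)/(u−d) = 0.5897; price each node as the discounted p*-expectation of its children.
At expiry t=3: V(3,0)=28.4518, V(3,1)=9.3379, V(3,2)=0.0000, V(3,3)=0.0000
(2,0): S=24.5050. Δ = (V_up−V_dn)/(S_up−S_dn) = (9.3379−28.4518)/(35.0421−15.9283) = -1.0000. V = [p*·9.3379 + (1−p*)·28.4518]/1.11 = 15.4770. B = V − Δ·S = 39.9820.
(2,1): S=53.9110. Δ = (V_up−V_dn)/(S_up−S_dn) = (0.0000−9.3379)/(77.0927−35.0421) = -0.2221. V = [p*·0.0000 + (1−p*)·9.3379]/1.11 = 3.4513. B = V − Δ·S = 15.4229.
(2,2): S=118.6042. Δ = (V_up−V_dn)/(S_up−S_dn) = (0.0000−0.0000)/(169.6040−77.0927) = 0.0000. V = [p*·0.0000 + (1−p*)·0.0000]/1.11 = 0.0000. B = V − Δ·S = 0.0000.
(1,0): S=37.7000. Δ = (V_up−V_dn)/(S_up−S_dn) = (3.4513−15.4770)/(53.9110−24.5050) = -0.4090. V = [p*·3.4513 + (1−p*)·15.4770]/1.11 = 7.5540. B = V − Δ·S = 22.9715.
(1,1): S=82.9400. Δ = (V_up−V_dn)/(S_up−S_dn) = (0.0000−3.4513)/(118.6042−53.9110) = -0.0533. V = [p*·0.0000 + (1−p*)·3.4513]/1.11 = 1.2756. B = V − Δ·S = 5.7003.
(0,0): S=58.0000. Δ = (V_up−V_dn)/(S_up−S_dn) = (1.2756−7.5540)/(82.9400−37.7000) = -0.1388. V = [p*·1.2756 + (1−p*)·7.5540]/1.11 = 3.4697. B = V − Δ·S = 11.5189.
Check: Δ(0,0)·S0 + B(0,0) = 3.4697 = V0.

(0,0): Delta=-0.1388 Bond=11.5189
(1,0): Delta=-0.4090 Bond=22.9715
(1,1): Delta=-0.0533 Bond=5.7003
(2,0): Delta=-1.0000 Bond=39.9820
(2,1): Delta=-0.2221 Bond=15.4229
(2,2): Delta=0.0000 Bond=0.0000
V0=3.4697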